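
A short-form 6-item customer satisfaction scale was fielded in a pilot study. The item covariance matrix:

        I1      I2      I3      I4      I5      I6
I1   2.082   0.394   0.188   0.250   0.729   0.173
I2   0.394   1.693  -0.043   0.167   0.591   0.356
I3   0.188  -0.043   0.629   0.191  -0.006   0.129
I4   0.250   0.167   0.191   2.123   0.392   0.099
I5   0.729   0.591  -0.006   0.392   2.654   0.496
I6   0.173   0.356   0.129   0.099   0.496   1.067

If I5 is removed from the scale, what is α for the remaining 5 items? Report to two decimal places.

Remaining items: I1, I2, I3, I4, I6 (k = 5).
sum of item variances = 2.082 + 1.693 + 0.629 + 2.123 + 1.067 = 7.594
Var(T) = 7.594 + 2 × 1.904 = 11.402
α (item deleted) = (5/4)·(1 − 7.594/11.402) = 0.42

α = 0.42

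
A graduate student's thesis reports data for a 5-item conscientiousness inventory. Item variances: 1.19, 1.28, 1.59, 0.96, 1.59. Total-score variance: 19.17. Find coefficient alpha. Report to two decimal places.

Σσᵢ² = 1.19 + 1.28 + 1.59 + 0.96 + 1.59 = 6.61
α = (k/(k−1))·(1 − Σσᵢ²/total variance) = (5/4)·(1 − 6.61/19.17) = 0.82

coefficient alpha = 0.82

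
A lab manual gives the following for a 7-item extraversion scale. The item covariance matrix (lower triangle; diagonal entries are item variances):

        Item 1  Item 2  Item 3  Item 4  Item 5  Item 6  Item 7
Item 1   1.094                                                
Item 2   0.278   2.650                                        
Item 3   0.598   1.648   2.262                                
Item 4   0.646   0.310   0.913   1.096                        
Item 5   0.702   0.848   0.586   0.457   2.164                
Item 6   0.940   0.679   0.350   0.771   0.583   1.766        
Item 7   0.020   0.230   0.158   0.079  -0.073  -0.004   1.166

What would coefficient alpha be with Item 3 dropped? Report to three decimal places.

Remaining items: Item 1, Item 2, Item 4, Item 5, Item 6, Item 7 (k = 6).
sum of item variances = 1.094 + 2.650 + 1.096 + 2.164 + 1.766 + 1.166 = 9.936
σ²_T = 9.936 + 2 × 6.466 = 22.868
α (item deleted) = (6/5)·(1 − 9.936/22.868) = 0.679

coefficient alpha = 0.679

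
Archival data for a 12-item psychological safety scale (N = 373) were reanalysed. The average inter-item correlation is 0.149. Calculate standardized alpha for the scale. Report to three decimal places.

α = 0.678

Standardized α = k·r̄ / (1 + (k−1)·r̄) = 12 × 0.149 / (1 + 11 × 0.149)
  = 1.7880 / 2.6390 = 0.678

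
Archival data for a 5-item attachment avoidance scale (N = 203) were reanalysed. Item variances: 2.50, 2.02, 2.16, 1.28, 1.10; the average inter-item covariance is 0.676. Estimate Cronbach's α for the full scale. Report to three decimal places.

Σσᵢ² = 2.50 + 2.02 + 2.16 + 1.28 + 1.10 = 9.06
Sum of the 10 distinct covariances = 10 × 0.676 = 6.760
total variance = Σσᵢ² + 2·Σcov = 9.06 + 2 × 6.760 = 22.580
α = (5/4)·(1 − 9.06/22.580) = 0.748

α = 0.748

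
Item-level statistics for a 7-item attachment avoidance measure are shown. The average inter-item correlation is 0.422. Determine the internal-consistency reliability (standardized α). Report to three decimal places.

standardized α = 0.836

Standardized α = k·r̄ / (1 + (k−1)·r̄) = 7 × 0.422 / (1 + 6 × 0.422)
  = 2.9540 / 3.5320 = 0.836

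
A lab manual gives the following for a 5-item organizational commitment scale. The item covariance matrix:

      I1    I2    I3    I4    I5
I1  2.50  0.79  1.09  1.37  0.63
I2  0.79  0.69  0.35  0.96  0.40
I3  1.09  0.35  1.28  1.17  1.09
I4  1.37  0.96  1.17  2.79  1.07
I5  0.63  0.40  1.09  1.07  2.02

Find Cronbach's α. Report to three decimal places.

Cronbach's α = 0.822

Σσᵢ² = 2.50 + 0.69 + 1.28 + 2.79 + 2.02 = 9.28
Sum of off-diagonal covariances = 8.92
σ²_total = 9.28 + 2 × 8.92 = 27.12
α = (k/(k−1))·(1 − Σσᵢ²/σ²_total) = (5/4)·(1 − 9.28/27.12) = 0.822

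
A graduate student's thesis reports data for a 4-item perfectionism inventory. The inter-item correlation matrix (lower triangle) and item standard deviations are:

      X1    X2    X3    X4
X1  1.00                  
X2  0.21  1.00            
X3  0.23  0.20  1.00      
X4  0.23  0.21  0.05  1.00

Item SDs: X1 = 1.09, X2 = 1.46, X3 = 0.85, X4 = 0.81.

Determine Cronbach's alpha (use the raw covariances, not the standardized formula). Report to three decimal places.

Σσ²ᵢ = 1.09² + 1.46² + 0.85² + 0.81² = 4.6983
Covariances σ_ij = r_ij · s_i · s_j:
  σ(X1,X2) = 0.21 × 1.09 × 1.46 = 0.3342
  σ(X1,X3) = 0.23 × 1.09 × 0.85 = 0.2131
  σ(X1,X4) = 0.23 × 1.09 × 0.81 = 0.2031
  σ(X2,X3) = 0.20 × 1.46 × 0.85 = 0.2482
  σ(X2,X4) = 0.21 × 1.46 × 0.81 = 0.2483
  σ(X3,X4) = 0.05 × 0.85 × 0.81 = 0.0344
σ²_T = Σσ²ᵢ + 2·Σσ_ij = 4.6983 + 2 × 1.2813 = 7.2609
α = (4/3)·(1 − 4.6983/7.2609) = 0.471

Cronbach's alpha = 0.471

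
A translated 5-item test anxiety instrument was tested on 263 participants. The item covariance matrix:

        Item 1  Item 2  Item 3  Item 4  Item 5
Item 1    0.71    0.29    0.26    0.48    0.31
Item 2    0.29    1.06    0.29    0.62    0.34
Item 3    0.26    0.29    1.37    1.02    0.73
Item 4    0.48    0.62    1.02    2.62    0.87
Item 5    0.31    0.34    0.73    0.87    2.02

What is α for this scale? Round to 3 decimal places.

Σσᵢ² = 0.71 + 1.06 + 1.37 + 2.62 + 2.02 = 7.78
Σ_{i<j} σ_ij = 5.21
σ²_T = 7.78 + 2 × 5.21 = 18.20
α = (k/(k−1))·(1 − Σσᵢ²/σ²_T) = (5/4)·(1 − 7.78/18.20) = 0.716

α = 0.716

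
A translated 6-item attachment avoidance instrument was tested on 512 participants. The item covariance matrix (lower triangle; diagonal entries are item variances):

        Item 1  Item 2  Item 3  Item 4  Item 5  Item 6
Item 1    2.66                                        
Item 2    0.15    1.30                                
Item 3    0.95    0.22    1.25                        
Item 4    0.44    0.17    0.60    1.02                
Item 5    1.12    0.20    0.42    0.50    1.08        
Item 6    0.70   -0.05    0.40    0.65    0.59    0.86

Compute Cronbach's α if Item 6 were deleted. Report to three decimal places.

Remaining items: Item 1, Item 2, Item 3, Item 4, Item 5 (k = 5).
ΣVar(i) = 2.66 + 1.30 + 1.25 + 1.02 + 1.08 = 7.31
σ²_total = 7.31 + 2 × 4.77 = 16.85
α (item deleted) = (5/4)·(1 − 7.31/16.85) = 0.708

α = 0.708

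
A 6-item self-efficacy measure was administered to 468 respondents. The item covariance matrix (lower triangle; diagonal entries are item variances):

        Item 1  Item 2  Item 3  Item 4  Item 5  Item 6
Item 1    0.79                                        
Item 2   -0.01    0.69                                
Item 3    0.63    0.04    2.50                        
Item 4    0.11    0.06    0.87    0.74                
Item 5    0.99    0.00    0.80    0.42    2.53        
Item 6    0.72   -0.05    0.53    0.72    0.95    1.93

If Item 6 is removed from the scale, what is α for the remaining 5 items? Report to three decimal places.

α = 0.649

Remaining items: Item 1, Item 2, Item 3, Item 4, Item 5 (k = 5).
ΣVar(i) = 0.79 + 0.69 + 2.50 + 0.74 + 2.53 = 7.25
total variance = 7.25 + 2 × 3.91 = 15.07
α (item deleted) = (5/4)·(1 − 7.25/15.07) = 0.649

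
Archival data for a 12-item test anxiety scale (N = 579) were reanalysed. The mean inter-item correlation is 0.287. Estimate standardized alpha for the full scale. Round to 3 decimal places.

standardized alpha = 0.828

Standardized α = k·r̄ / (1 + (k−1)·r̄) = 12 × 0.287 / (1 + 11 × 0.287)
  = 3.4440 / 4.1570 = 0.828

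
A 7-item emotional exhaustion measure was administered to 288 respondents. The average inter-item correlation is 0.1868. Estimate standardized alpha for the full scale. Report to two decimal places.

α = 0.62

Standardized α = k·r̄ / (1 + (k−1)·r̄) = 7 × 0.1868 / (1 + 6 × 0.1868)
  = 1.3076 / 2.1208 = 0.62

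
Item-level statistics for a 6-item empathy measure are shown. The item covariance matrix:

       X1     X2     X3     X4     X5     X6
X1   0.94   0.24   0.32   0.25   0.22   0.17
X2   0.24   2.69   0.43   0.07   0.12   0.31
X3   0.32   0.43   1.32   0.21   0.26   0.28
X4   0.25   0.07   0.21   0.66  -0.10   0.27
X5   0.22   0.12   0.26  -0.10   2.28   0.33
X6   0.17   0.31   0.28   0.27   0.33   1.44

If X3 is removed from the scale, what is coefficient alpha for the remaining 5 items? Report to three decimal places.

coefficient alpha = 0.399

Remaining items: X1, X2, X4, X5, X6 (k = 5).
Σσᵢ² = 0.94 + 2.69 + 0.66 + 2.28 + 1.44 = 8.01
σ²_total = 8.01 + 2 × 1.88 = 11.77
α (item deleted) = (5/4)·(1 − 8.01/11.77) = 0.399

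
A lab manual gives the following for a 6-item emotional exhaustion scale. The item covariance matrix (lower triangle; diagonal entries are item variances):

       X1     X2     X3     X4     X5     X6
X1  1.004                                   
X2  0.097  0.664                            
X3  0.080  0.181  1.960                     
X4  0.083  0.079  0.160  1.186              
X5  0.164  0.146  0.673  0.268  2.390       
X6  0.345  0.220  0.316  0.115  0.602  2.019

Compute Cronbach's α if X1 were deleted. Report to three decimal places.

Remaining items: X2, X3, X4, X5, X6 (k = 5).
ΣVar(i) = 0.664 + 1.960 + 1.186 + 2.390 + 2.019 = 8.219
σ²_total = 8.219 + 2 × 2.760 = 13.739
α (item deleted) = (5/4)·(1 − 8.219/13.739) = 0.502

Cronbach's α = 0.502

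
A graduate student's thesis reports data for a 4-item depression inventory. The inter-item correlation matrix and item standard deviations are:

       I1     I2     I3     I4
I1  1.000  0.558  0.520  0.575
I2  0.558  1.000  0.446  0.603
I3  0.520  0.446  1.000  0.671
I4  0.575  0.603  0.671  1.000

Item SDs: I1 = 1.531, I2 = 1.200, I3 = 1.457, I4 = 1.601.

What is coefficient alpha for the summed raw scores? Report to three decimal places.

α = 0.835

Σσ²ᵢ = 1.531² + 1.200² + 1.457² + 1.601² = 8.4700
Covariances σ_ij = r_ij · s_i · s_j:
  σ(I1,I2) = 0.558 × 1.531 × 1.200 = 1.0252
  σ(I1,I3) = 0.520 × 1.531 × 1.457 = 1.1599
  σ(I1,I4) = 0.575 × 1.531 × 1.601 = 1.4094
  σ(I2,I3) = 0.446 × 1.200 × 1.457 = 0.7798
  σ(I2,I4) = 0.603 × 1.200 × 1.601 = 1.1585
  σ(I3,I4) = 0.671 × 1.457 × 1.601 = 1.5652
σ²_T = Σσ²ᵢ + 2·Σσ_ij = 8.4700 + 2 × 7.0980 = 22.6660
α = (4/3)·(1 − 8.4700/22.6660) = 0.835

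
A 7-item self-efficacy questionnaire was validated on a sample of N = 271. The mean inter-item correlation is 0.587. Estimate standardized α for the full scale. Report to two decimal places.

Standardized α = k·r̄ / (1 + (k−1)·r̄) = 7 × 0.587 / (1 + 6 × 0.587)
  = 4.1090 / 4.5220 = 0.91

standardized α = 0.91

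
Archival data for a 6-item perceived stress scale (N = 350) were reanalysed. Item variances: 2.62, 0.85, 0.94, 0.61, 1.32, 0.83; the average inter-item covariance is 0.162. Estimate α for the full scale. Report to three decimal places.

Σσᵢ² = 2.62 + 0.85 + 0.94 + 0.61 + 1.32 + 0.83 = 7.17
Sum of the 15 distinct covariances = 15 × 0.162 = 2.430
total variance = Σσᵢ² + 2·Σcov = 7.17 + 2 × 2.430 = 12.030
α = (6/5)·(1 − 7.17/12.030) = 0.485

α = 0.485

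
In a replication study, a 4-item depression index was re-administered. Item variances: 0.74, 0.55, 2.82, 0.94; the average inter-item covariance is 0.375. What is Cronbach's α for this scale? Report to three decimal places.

Σσ²ᵢ = 0.74 + 0.55 + 2.82 + 0.94 = 5.05
Sum of the 6 distinct covariances = 6 × 0.375 = 2.250
Var(T) = Σσ²ᵢ + 2·Σcov = 5.05 + 2 × 2.250 = 9.550
α = (4/3)·(1 − 5.05/9.550) = 0.628

Cronbach's α = 0.628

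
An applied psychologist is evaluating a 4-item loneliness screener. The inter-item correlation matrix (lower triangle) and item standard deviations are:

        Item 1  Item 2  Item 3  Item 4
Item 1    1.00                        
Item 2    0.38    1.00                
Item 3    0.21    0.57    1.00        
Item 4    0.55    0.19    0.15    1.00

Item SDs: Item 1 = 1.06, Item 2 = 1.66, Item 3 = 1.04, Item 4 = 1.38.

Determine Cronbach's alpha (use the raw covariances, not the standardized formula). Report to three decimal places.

Cronbach's alpha = 0.657

Σσ²ᵢ = 1.06² + 1.66² + 1.04² + 1.38² = 6.8652
Covariances σ_ij = r_ij · s_i · s_j:
  σ(Item 1,Item 2) = 0.38 × 1.06 × 1.66 = 0.6686
  σ(Item 1,Item 3) = 0.21 × 1.06 × 1.04 = 0.2315
  σ(Item 1,Item 4) = 0.55 × 1.06 × 1.38 = 0.8045
  σ(Item 2,Item 3) = 0.57 × 1.66 × 1.04 = 0.9840
  σ(Item 2,Item 4) = 0.19 × 1.66 × 1.38 = 0.4353
  σ(Item 3,Item 4) = 0.15 × 1.04 × 1.38 = 0.2153
σ²_T = Σσ²ᵢ + 2·Σσ_ij = 6.8652 + 2 × 3.3392 = 13.5436
α = (4/3)·(1 − 6.8652/13.5436) = 0.657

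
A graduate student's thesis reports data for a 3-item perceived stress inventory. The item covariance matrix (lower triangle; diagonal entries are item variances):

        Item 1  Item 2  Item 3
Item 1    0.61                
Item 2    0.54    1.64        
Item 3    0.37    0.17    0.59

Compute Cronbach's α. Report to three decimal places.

Σσᵢ² = 0.61 + 1.64 + 0.59 = 2.84
Σ_{i<j} σ_ij = 1.08
Var(T) = 2.84 + 2 × 1.08 = 5.00
α = (k/(k−1))·(1 − Σσᵢ²/Var(T)) = (3/2)·(1 − 2.84/5.00) = 0.648

α = 0.648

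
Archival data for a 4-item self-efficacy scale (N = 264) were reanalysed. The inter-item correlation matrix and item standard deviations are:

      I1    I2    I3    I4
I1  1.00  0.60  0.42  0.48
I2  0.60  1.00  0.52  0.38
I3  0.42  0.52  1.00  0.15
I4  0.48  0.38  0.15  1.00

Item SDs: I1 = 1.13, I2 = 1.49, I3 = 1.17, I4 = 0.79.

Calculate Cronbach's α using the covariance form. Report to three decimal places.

Cronbach's α = 0.746

Σσ²ᵢ = 1.13² + 1.49² + 1.17² + 0.79² = 5.4900
Covariances σ_ij = r_ij · s_i · s_j:
  σ(I1,I2) = 0.60 × 1.13 × 1.49 = 1.0102
  σ(I1,I3) = 0.42 × 1.13 × 1.17 = 0.5553
  σ(I1,I4) = 0.48 × 1.13 × 0.79 = 0.4285
  σ(I2,I3) = 0.52 × 1.49 × 1.17 = 0.9065
  σ(I2,I4) = 0.38 × 1.49 × 0.79 = 0.4473
  σ(I3,I4) = 0.15 × 1.17 × 0.79 = 0.1386
σ²_T = Σσ²ᵢ + 2·Σσ_ij = 5.4900 + 2 × 3.4864 = 12.4628
α = (4/3)·(1 − 5.4900/12.4628) = 0.746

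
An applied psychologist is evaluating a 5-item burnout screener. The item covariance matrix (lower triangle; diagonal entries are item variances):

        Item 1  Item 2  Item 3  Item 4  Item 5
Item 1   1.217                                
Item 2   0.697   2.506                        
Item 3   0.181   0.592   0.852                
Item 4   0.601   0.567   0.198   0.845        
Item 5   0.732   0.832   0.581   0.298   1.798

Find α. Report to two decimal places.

α = 0.74

sum of item variances = 1.217 + 2.506 + 0.852 + 0.845 + 1.798 = 7.218
Sum of off-diagonal covariances = 5.279
σ²_total = 7.218 + 2 × 5.279 = 17.776
α = (k/(k−1))·(1 − sum of item variances/σ²_total) = (5/4)·(1 − 7.218/17.776) = 0.74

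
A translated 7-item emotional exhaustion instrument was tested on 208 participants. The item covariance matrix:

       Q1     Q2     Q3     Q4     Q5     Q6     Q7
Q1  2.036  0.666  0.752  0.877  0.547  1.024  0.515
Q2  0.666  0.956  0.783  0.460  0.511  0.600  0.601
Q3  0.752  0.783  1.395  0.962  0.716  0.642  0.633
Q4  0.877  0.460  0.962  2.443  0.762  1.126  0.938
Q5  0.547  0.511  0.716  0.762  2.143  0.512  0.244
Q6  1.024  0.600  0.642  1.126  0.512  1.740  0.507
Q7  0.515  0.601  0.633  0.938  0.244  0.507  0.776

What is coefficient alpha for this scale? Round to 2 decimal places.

ΣVar(i) = 2.036 + 0.956 + 1.395 + 2.443 + 2.143 + 1.740 + 0.776 = 11.489
Σ_{i<j} σ_ij = 14.378
total variance = 11.489 + 2 × 14.378 = 40.245
α = (k/(k−1))·(1 − ΣVar(i)/total variance) = (7/6)·(1 − 11.489/40.245) = 0.83

coefficient alpha = 0.83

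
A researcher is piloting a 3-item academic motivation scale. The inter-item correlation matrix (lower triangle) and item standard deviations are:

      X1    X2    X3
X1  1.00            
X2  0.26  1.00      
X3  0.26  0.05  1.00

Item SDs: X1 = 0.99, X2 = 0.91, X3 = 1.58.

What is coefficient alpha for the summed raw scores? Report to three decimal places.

α = 0.373

Σσ²ᵢ = 0.99² + 0.91² + 1.58² = 4.3046
Covariances σ_ij = r_ij · s_i · s_j:
  σ(X1,X2) = 0.26 × 0.99 × 0.91 = 0.2342
  σ(X1,X3) = 0.26 × 0.99 × 1.58 = 0.4067
  σ(X2,X3) = 0.05 × 0.91 × 1.58 = 0.0719
σ²_T = Σσ²ᵢ + 2·Σσ_ij = 4.3046 + 2 × 0.7128 = 5.7302
α = (3/2)·(1 − 4.3046/5.7302) = 0.373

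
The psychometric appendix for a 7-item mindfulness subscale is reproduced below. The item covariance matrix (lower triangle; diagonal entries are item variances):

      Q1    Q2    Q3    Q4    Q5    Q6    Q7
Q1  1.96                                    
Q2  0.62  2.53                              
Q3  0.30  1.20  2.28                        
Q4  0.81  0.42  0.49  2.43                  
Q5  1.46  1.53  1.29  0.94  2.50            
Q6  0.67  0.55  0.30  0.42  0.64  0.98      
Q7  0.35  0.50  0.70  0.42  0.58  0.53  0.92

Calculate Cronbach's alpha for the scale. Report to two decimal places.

Σσ²ᵢ = 1.96 + 2.53 + 2.28 + 2.43 + 2.50 + 0.98 + 0.92 = 13.60
Sum of off-diagonal covariances = 14.72
total variance = 13.60 + 2 × 14.72 = 43.04
α = (k/(k−1))·(1 − Σσ²ᵢ/total variance) = (7/6)·(1 − 13.60/43.04) = 0.80

α = 0.80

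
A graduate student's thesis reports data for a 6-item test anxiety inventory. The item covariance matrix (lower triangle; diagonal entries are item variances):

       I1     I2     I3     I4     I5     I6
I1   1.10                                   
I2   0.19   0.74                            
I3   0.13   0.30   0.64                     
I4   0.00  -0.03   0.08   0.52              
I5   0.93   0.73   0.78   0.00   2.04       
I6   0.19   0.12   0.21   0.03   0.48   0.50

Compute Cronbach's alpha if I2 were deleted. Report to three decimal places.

Remaining items: I1, I3, I4, I5, I6 (k = 5).
Σσᵢ² = 1.10 + 0.64 + 0.52 + 2.04 + 0.50 = 4.80
Var(T) = 4.80 + 2 × 2.83 = 10.46
α (item deleted) = (5/4)·(1 − 4.80/10.46) = 0.676

α = 0.676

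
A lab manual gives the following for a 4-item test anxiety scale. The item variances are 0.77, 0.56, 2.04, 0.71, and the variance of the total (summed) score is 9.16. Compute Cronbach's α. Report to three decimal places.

ΣVar(i) = 0.77 + 0.56 + 2.04 + 0.71 = 4.08
α = (k/(k−1))·(1 − ΣVar(i)/σ²_T) = (4/3)·(1 − 4.08/9.16) = 0.739

Cronbach's α = 0.739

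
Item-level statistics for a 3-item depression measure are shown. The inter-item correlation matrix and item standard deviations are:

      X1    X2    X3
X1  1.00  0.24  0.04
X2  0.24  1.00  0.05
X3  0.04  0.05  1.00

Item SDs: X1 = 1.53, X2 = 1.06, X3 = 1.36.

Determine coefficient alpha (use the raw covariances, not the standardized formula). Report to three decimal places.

Σσ²ᵢ = 1.53² + 1.06² + 1.36² = 5.3141
Covariances σ_ij = r_ij · s_i · s_j:
  σ(X1,X2) = 0.24 × 1.53 × 1.06 = 0.3892
  σ(X1,X3) = 0.04 × 1.53 × 1.36 = 0.0832
  σ(X2,X3) = 0.05 × 1.06 × 1.36 = 0.0721
σ²_T = Σσ²ᵢ + 2·Σσ_ij = 5.3141 + 2 × 0.5445 = 6.4031
α = (3/2)·(1 − 5.3141/6.4031) = 0.255

α = 0.255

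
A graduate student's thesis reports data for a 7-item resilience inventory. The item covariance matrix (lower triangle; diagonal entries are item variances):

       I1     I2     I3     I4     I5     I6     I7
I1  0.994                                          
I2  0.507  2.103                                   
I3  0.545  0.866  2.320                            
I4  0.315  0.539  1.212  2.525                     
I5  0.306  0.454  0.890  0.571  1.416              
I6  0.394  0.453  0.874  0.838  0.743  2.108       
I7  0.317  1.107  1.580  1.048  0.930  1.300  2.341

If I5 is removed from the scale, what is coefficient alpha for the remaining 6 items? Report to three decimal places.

Remaining items: I1, I2, I3, I4, I6, I7 (k = 6).
Σσ²ᵢ = 0.994 + 2.103 + 2.320 + 2.525 + 2.108 + 2.341 = 12.391
σ²_T = 12.391 + 2 × 11.895 = 36.181
α (item deleted) = (6/5)·(1 − 12.391/36.181) = 0.789

α = 0.789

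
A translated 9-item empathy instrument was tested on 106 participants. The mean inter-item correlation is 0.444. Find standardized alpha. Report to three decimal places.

α = 0.878

Standardized α = k·r̄ / (1 + (k−1)·r̄) = 9 × 0.444 / (1 + 8 × 0.444)
  = 3.9960 / 4.5520 = 0.878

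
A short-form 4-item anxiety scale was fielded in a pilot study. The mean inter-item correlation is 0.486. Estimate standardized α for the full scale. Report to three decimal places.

standardized α = 0.791

Standardized α = k·r̄ / (1 + (k−1)·r̄) = 4 × 0.486 / (1 + 3 × 0.486)
  = 1.9440 / 2.4580 = 0.791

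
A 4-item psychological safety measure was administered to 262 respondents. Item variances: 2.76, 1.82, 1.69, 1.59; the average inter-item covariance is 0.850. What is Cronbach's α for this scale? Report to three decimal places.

Σσᵢ² = 2.76 + 1.82 + 1.69 + 1.59 = 7.86
Sum of the 6 distinct covariances = 6 × 0.850 = 5.100
total variance = Σσᵢ² + 2·Σcov = 7.86 + 2 × 5.100 = 18.060
α = (4/3)·(1 − 7.86/18.060) = 0.753

α = 0.753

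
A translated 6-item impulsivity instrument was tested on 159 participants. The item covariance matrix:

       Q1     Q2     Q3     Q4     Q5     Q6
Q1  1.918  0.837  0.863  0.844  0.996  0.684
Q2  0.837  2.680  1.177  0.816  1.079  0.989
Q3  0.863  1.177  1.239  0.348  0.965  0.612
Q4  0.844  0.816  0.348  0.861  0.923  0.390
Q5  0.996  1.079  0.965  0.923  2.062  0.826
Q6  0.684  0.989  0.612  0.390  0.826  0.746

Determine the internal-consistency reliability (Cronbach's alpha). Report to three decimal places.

Σσ²ᵢ = 1.918 + 2.680 + 1.239 + 0.861 + 2.062 + 0.746 = 9.506
Sum of the distinct covariances = 12.349
Var(T) = 9.506 + 2 × 12.349 = 34.204
α = (k/(k−1))·(1 − Σσ²ᵢ/Var(T)) = (6/5)·(1 − 9.506/34.204) = 0.866

α = 0.866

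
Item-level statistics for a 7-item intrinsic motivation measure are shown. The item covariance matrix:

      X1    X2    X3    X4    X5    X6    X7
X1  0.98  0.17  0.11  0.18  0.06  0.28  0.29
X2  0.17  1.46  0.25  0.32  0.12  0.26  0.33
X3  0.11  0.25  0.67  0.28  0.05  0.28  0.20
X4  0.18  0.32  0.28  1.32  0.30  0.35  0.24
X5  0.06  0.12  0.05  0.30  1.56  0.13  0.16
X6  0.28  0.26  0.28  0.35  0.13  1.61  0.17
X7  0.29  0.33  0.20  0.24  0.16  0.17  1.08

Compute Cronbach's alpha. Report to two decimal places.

α = 0.60

Σσ²ᵢ = 0.98 + 1.46 + 0.67 + 1.32 + 1.56 + 1.61 + 1.08 = 8.68
Σ_{i<j} σ_ij = 4.53
Var(T) = 8.68 + 2 × 4.53 = 17.74
α = (k/(k−1))·(1 − Σσ²ᵢ/Var(T)) = (7/6)·(1 − 8.68/17.74) = 0.60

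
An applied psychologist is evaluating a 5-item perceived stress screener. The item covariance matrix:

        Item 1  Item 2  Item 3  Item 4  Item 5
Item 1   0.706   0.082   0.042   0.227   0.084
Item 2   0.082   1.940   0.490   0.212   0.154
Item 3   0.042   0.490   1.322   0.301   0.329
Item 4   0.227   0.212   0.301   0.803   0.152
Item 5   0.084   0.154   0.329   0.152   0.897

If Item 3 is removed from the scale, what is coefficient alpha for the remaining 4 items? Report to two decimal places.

coefficient alpha = 0.39

Remaining items: Item 1, Item 2, Item 4, Item 5 (k = 4).
Σσ²ᵢ = 0.706 + 1.940 + 0.803 + 0.897 = 4.346
σ²_total = 4.346 + 2 × 0.911 = 6.168
α (item deleted) = (4/3)·(1 − 4.346/6.168) = 0.39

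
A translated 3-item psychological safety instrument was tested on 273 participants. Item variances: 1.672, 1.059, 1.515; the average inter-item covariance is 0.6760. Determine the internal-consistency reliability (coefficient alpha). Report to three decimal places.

α = 0.733

ΣVar(i) = 1.672 + 1.059 + 1.515 = 4.246
Sum of the 3 distinct covariances = 3 × 0.6760 = 2.0280
σ²_total = ΣVar(i) + 2·Σcov = 4.246 + 2 × 2.0280 = 8.3020
α = (3/2)·(1 − 4.246/8.3020) = 0.733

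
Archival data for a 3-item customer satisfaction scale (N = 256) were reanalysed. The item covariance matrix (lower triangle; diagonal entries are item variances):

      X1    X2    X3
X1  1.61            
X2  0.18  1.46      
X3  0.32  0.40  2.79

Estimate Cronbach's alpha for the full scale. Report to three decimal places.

Σσ²ᵢ = 1.61 + 1.46 + 2.79 = 5.86
Sum of the distinct covariances = 0.90
total variance = 5.86 + 2 × 0.90 = 7.66
α = (k/(k−1))·(1 − Σσ²ᵢ/total variance) = (3/2)·(1 − 5.86/7.66) = 0.352

α = 0.352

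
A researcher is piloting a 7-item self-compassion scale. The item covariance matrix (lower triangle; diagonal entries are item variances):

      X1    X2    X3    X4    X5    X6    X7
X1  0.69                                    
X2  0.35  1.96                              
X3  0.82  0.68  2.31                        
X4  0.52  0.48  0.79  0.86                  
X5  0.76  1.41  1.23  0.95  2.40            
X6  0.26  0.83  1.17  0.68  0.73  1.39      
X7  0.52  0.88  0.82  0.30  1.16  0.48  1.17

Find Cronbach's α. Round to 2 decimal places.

Cronbach's α = 0.87

sum of item variances = 0.69 + 1.96 + 2.31 + 0.86 + 2.40 + 1.39 + 1.17 = 10.78
Sum of off-diagonal covariances = 15.82
σ²_T = 10.78 + 2 × 15.82 = 42.42
α = (k/(k−1))·(1 − sum of item variances/σ²_T) = (7/6)·(1 − 10.78/42.42) = 0.87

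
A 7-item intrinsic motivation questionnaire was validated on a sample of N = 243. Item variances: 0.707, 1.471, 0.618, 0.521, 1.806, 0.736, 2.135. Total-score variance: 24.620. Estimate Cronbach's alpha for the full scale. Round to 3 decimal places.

ΣVar(i) = 0.707 + 1.471 + 0.618 + 0.521 + 1.806 + 0.736 + 2.135 = 7.994
α = (k/(k−1))·(1 − ΣVar(i)/σ²_total) = (7/6)·(1 − 7.994/24.620) = 0.788

Cronbach's alpha = 0.788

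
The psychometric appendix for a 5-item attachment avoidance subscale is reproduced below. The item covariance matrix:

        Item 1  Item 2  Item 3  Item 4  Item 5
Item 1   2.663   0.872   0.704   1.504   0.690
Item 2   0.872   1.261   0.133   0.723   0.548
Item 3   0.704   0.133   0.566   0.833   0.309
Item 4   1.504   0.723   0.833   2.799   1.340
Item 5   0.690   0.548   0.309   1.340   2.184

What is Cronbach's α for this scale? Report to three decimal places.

Cronbach's α = 0.772

Σσᵢ² = 2.663 + 1.261 + 0.566 + 2.799 + 2.184 = 9.473
Sum of off-diagonal covariances = 7.656
σ²_total = 9.473 + 2 × 7.656 = 24.785
α = (k/(k−1))·(1 − Σσᵢ²/σ²_total) = (5/4)·(1 − 9.473/24.785) = 0.772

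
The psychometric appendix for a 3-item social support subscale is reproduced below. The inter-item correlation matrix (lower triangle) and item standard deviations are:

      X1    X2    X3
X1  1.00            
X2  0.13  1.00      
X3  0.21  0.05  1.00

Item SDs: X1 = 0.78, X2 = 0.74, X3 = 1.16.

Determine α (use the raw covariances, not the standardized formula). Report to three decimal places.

α = 0.296

Σσ²ᵢ = 0.78² + 0.74² + 1.16² = 2.5016
Covariances σ_ij = r_ij · s_i · s_j:
  σ(X1,X2) = 0.13 × 0.78 × 0.74 = 0.0750
  σ(X1,X3) = 0.21 × 0.78 × 1.16 = 0.1900
  σ(X2,X3) = 0.05 × 0.74 × 1.16 = 0.0429
σ²_T = Σσ²ᵢ + 2·Σσ_ij = 2.5016 + 2 × 0.3079 = 3.1174
α = (3/2)·(1 − 2.5016/3.1174) = 0.296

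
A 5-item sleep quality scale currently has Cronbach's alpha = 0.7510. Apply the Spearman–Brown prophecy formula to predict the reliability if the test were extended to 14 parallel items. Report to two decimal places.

Length factor m = 14/5 = 2.8000
α' = m·α / (1 + (m−1)·α)
   = 14/5 × 0.7510 / (1 + (14/5 − 1) × 0.7510)
   = 2.1028 / 2.3518 = 0.89

predicted reliability = 0.89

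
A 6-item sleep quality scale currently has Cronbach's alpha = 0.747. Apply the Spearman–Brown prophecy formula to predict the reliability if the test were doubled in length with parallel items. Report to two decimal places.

Length factor m = 2
α' = m·α / (1 + (m−1)·α)
   = 2 × 0.747 / (1 + (2 − 1) × 0.747)
   = 1.4940 / 1.7470 = 0.86

predicted reliability = 0.86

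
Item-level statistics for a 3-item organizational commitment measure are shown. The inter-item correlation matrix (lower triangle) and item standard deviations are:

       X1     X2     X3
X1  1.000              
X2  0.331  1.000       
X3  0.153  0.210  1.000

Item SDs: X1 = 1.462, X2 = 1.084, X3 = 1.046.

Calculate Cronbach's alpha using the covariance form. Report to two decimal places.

α = 0.47

Σσ²ᵢ = 1.462² + 1.084² + 1.046² = 4.4066
Covariances σ_ij = r_ij · s_i · s_j:
  σ(X1,X2) = 0.331 × 1.462 × 1.084 = 0.5246
  σ(X1,X3) = 0.153 × 1.462 × 1.046 = 0.2340
  σ(X2,X3) = 0.210 × 1.084 × 1.046 = 0.2381
σ²_T = Σσ²ᵢ + 2·Σσ_ij = 4.4066 + 2 × 0.9967 = 6.4000
α = (3/2)·(1 − 4.4066/6.4000) = 0.47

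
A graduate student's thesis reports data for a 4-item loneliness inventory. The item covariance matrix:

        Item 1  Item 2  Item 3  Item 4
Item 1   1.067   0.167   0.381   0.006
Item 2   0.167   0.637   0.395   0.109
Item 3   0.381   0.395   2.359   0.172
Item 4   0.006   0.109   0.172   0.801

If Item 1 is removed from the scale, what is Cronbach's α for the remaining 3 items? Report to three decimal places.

Remaining items: Item 2, Item 3, Item 4 (k = 3).
sum of item variances = 0.637 + 2.359 + 0.801 = 3.797
σ²_total = 3.797 + 2 × 0.676 = 5.149
α (item deleted) = (3/2)·(1 − 3.797/5.149) = 0.394

α = 0.394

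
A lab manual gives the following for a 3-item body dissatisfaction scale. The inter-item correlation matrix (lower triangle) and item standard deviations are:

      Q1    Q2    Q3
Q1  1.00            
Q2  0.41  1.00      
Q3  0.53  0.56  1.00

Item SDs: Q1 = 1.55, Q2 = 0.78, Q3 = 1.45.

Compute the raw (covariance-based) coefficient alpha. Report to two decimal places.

coefficient alpha = 0.71

Σσ²ᵢ = 1.55² + 0.78² + 1.45² = 5.1134
Covariances σ_ij = r_ij · s_i · s_j:
  σ(Q1,Q2) = 0.41 × 1.55 × 0.78 = 0.4957
  σ(Q1,Q3) = 0.53 × 1.55 × 1.45 = 1.1912
  σ(Q2,Q3) = 0.56 × 0.78 × 1.45 = 0.6334
σ²_T = Σσ²ᵢ + 2·Σσ_ij = 5.1134 + 2 × 2.3203 = 9.7540
α = (3/2)·(1 − 5.1134/9.7540) = 0.71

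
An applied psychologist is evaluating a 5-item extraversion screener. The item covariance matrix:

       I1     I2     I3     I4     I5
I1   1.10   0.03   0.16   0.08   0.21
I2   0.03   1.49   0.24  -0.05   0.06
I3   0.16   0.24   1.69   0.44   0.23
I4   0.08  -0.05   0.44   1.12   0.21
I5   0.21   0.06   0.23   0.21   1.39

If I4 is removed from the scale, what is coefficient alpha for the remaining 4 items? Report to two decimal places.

Remaining items: I1, I2, I3, I5 (k = 4).
Σσᵢ² = 1.10 + 1.49 + 1.69 + 1.39 = 5.67
σ²_T = 5.67 + 2 × 0.93 = 7.53
α (item deleted) = (4/3)·(1 − 5.67/7.53) = 0.33

α = 0.33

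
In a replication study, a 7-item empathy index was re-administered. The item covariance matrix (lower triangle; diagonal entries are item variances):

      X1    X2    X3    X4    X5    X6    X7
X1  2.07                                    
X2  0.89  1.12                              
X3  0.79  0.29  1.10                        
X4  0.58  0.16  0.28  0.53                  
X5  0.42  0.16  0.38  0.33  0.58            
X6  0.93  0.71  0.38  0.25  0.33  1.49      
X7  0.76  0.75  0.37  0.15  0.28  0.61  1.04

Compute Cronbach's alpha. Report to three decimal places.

Σσᵢ² = 2.07 + 1.12 + 1.10 + 0.53 + 0.58 + 1.49 + 1.04 = 7.93
Σ_{i<j} σ_ij = 9.80
Var(T) = 7.93 + 2 × 9.80 = 27.53
α = (k/(k−1))·(1 − Σσᵢ²/Var(T)) = (7/6)·(1 − 7.93/27.53) = 0.831

α = 0.831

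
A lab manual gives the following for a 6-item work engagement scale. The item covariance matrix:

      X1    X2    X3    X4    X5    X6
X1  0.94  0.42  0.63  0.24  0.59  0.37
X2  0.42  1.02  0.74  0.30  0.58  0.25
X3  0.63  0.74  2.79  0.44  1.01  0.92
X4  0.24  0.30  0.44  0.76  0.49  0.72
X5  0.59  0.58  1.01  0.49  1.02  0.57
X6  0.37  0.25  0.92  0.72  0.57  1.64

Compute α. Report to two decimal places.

α = 0.80

Σσᵢ² = 0.94 + 1.02 + 2.79 + 0.76 + 1.02 + 1.64 = 8.17
Sum of the distinct covariances = 8.27
total variance = 8.17 + 2 × 8.27 = 24.71
α = (k/(k−1))·(1 − Σσᵢ²/total variance) = (6/5)·(1 − 8.17/24.71) = 0.80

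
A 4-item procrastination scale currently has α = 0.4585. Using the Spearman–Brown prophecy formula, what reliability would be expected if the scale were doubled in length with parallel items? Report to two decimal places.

predicted reliability = 0.63

Length factor m = 2
α' = m·α / (1 + (m−1)·α)
   = 2 × 0.4585 / (1 + (2 − 1) × 0.4585)
   = 0.9170 / 1.4585 = 0.63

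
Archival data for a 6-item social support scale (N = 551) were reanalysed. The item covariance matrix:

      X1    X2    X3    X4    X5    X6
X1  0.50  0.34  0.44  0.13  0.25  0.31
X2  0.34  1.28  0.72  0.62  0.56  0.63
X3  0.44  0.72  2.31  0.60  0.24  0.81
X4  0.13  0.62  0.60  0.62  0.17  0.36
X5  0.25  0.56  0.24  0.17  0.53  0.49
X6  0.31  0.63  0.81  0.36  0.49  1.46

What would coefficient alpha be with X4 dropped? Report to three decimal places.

Remaining items: X1, X2, X3, X5, X6 (k = 5).
sum of item variances = 0.50 + 1.28 + 2.31 + 0.53 + 1.46 = 6.08
total variance = 6.08 + 2 × 4.79 = 15.66
α (item deleted) = (5/4)·(1 − 6.08/15.66) = 0.765

coefficient alpha = 0.765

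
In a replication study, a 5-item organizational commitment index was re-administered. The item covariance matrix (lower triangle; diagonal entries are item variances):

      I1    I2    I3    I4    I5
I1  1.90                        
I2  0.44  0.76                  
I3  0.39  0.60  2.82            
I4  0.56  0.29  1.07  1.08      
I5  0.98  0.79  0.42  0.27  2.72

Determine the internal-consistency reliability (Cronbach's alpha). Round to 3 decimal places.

ΣVar(i) = 1.90 + 0.76 + 2.82 + 1.08 + 2.72 = 9.28
Sum of off-diagonal covariances = 5.81
σ²_T = 9.28 + 2 × 5.81 = 20.90
α = (k/(k−1))·(1 − ΣVar(i)/σ²_T) = (5/4)·(1 − 9.28/20.90) = 0.695

Cronbach's alpha = 0.695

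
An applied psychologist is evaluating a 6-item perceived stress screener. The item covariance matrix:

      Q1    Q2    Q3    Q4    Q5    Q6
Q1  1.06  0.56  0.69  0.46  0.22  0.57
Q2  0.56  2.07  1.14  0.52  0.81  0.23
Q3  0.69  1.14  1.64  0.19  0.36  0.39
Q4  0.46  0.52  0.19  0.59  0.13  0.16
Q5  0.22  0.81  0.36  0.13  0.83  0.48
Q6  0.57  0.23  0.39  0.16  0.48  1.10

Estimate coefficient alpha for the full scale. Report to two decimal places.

Σσᵢ² = 1.06 + 2.07 + 1.64 + 0.59 + 0.83 + 1.10 = 7.29
Σ_{i<j} σ_ij = 6.91
σ²_total = 7.29 + 2 × 6.91 = 21.11
α = (k/(k−1))·(1 − Σσᵢ²/σ²_total) = (6/5)·(1 − 7.29/21.11) = 0.79

α = 0.79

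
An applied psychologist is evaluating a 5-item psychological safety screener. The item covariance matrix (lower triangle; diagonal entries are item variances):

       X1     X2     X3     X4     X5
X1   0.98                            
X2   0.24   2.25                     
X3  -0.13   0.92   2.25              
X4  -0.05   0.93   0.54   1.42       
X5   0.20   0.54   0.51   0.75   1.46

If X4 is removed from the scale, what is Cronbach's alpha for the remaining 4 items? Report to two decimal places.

Cronbach's alpha = 0.53

Remaining items: X1, X2, X3, X5 (k = 4).
sum of item variances = 0.98 + 2.25 + 2.25 + 1.46 = 6.94
σ²_total = 6.94 + 2 × 2.28 = 11.50
α (item deleted) = (4/3)·(1 − 6.94/11.50) = 0.53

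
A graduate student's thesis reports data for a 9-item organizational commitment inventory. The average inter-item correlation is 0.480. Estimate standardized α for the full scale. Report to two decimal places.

standardized α = 0.89

Standardized α = k·r̄ / (1 + (k−1)·r̄) = 9 × 0.480 / (1 + 8 × 0.480)
  = 4.3200 / 4.8400 = 0.89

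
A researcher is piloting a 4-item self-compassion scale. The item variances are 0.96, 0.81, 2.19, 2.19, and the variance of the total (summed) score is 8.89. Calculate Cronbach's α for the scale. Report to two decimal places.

Σσᵢ² = 0.96 + 0.81 + 2.19 + 2.19 = 6.15
α = (k/(k−1))·(1 − Σσᵢ²/σ²_T) = (4/3)·(1 − 6.15/8.89) = 0.41

Cronbach's α = 0.41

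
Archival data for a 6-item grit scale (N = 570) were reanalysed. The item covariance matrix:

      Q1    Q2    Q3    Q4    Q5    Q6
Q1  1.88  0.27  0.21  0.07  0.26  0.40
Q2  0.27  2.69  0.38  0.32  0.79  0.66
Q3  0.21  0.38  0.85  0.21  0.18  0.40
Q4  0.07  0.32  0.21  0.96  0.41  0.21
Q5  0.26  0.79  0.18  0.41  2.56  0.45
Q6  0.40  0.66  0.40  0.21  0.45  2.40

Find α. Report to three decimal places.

Σσᵢ² = 1.88 + 2.69 + 0.85 + 0.96 + 2.56 + 2.40 = 11.34
Sum of the distinct covariances = 5.22
total variance = 11.34 + 2 × 5.22 = 21.78
α = (k/(k−1))·(1 − Σσᵢ²/total variance) = (6/5)·(1 − 11.34/21.78) = 0.575

α = 0.575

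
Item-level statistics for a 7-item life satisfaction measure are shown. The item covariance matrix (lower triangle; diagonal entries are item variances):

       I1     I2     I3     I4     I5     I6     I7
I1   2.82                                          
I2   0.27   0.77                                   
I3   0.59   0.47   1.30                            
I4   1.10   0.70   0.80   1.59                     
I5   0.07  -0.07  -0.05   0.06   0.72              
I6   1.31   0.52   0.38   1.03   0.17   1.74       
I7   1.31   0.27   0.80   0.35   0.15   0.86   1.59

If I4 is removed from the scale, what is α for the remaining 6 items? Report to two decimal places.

α = 0.73

Remaining items: I1, I2, I3, I5, I6, I7 (k = 6).
sum of item variances = 2.82 + 0.77 + 1.30 + 0.72 + 1.74 + 1.59 = 8.94
σ²_total = 8.94 + 2 × 7.05 = 23.04
α (item deleted) = (6/5)·(1 − 8.94/23.04) = 0.73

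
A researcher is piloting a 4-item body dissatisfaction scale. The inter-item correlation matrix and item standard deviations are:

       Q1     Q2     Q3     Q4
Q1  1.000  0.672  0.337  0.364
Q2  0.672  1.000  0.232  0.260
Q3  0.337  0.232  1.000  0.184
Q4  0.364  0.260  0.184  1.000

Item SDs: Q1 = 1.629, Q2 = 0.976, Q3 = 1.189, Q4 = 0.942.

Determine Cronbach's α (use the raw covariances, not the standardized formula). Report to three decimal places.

Σσ²ᵢ = 1.629² + 0.976² + 1.189² + 0.942² = 5.9073
Covariances σ_ij = r_ij · s_i · s_j:
  σ(Q1,Q2) = 0.672 × 1.629 × 0.976 = 1.0684
  σ(Q1,Q3) = 0.337 × 1.629 × 1.189 = 0.6527
  σ(Q1,Q4) = 0.364 × 1.629 × 0.942 = 0.5586
  σ(Q2,Q3) = 0.232 × 0.976 × 1.189 = 0.2692
  σ(Q2,Q4) = 0.260 × 0.976 × 0.942 = 0.2390
  σ(Q3,Q4) = 0.184 × 1.189 × 0.942 = 0.2061
σ²_T = Σσ²ᵢ + 2·Σσ_ij = 5.9073 + 2 × 2.9940 = 11.8953
α = (4/3)·(1 − 5.9073/11.8953) = 0.671

Cronbach's α = 0.671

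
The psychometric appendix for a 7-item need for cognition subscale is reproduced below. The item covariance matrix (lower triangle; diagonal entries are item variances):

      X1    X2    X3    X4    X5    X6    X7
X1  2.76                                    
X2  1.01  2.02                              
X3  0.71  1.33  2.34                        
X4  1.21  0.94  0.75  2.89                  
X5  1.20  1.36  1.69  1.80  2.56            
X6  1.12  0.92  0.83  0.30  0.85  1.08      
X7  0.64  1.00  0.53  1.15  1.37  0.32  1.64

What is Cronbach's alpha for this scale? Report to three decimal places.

Σσᵢ² = 2.76 + 2.02 + 2.34 + 2.89 + 2.56 + 1.08 + 1.64 = 15.29
Sum of the distinct covariances = 21.03
σ²_total = 15.29 + 2 × 21.03 = 57.35
α = (k/(k−1))·(1 − Σσᵢ²/σ²_total) = (7/6)·(1 − 15.29/57.35) = 0.856

Cronbach's alpha = 0.856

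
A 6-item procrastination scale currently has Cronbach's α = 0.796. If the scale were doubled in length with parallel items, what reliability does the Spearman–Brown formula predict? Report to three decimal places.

predicted reliability = 0.886

Length factor m = 2
α' = m·α / (1 + (m−1)·α)
   = 2 × 0.796 / (1 + (2 − 1) × 0.796)
   = 1.5920 / 1.7960 = 0.886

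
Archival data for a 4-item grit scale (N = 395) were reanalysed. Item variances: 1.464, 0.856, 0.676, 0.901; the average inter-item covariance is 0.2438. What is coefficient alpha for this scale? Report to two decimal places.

α = 0.57

ΣVar(i) = 1.464 + 0.856 + 0.676 + 0.901 = 3.897
Sum of the 6 distinct covariances = 6 × 0.2438 = 1.4628
σ²_T = ΣVar(i) + 2·Σcov = 3.897 + 2 × 1.4628 = 6.8226
α = (4/3)·(1 − 3.897/6.8226) = 0.57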